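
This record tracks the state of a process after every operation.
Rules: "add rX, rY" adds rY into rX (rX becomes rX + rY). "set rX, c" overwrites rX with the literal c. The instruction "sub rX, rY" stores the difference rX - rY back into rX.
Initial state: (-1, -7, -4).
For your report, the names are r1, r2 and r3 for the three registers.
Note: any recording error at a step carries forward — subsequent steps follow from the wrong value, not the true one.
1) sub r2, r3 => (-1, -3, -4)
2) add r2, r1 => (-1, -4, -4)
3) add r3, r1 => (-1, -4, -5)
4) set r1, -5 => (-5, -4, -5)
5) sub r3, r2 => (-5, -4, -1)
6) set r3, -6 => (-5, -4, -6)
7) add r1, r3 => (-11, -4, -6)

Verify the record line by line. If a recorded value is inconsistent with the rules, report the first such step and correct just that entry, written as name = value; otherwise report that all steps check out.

1. r2 = -7 - -4 = -3 (no discrepancy)
2. r2 = -3 + -1 = -4 (in agreement)
3. r3 = -4 + -1 = -5 (same as recorded)
4. r1 = -5 (exactly as logged)
5. r3 = -5 - -4 = -1 (checks out)
6. r3 = -6 (exactly as logged)
7. r1 = -5 + -6 = -11 (exactly as logged)
All entries verified; no error found.

no error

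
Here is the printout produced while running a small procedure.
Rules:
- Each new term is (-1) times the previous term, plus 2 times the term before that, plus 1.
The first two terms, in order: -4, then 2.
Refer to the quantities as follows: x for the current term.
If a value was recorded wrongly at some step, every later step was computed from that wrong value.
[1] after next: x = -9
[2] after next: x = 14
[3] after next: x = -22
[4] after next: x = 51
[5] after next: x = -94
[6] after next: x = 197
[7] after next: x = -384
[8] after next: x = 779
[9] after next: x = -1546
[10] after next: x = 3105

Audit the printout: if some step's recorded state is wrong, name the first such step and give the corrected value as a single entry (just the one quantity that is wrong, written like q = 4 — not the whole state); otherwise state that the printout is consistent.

step 3, x = -31

Recomputing the run from the initial state:
step 1: x = -9
step 2: x = 14
step 3: x = -31
step 4: x = 60
step 5: x = -121
step 6: x = 242
step 7: x = -483
step 8: x = 968
step 9: x = -1933
step 10: x = 3870
The first disagreement with the printout is at step 3, where the value should be x = -31.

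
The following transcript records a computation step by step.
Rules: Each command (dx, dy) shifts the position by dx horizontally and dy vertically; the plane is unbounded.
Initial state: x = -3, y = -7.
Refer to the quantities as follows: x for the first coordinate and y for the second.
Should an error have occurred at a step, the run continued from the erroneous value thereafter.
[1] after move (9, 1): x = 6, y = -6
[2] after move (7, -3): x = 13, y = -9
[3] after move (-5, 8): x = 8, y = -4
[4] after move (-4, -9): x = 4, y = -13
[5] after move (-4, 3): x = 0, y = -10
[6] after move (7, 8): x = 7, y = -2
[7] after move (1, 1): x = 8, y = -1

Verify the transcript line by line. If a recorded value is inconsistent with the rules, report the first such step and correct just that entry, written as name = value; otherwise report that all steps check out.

step 3, y = -1

Recomputing the run from the initial state:
step 1: x = 6, y = -6
step 2: x = 13, y = -9
step 3: x = 8, y = -1
step 4: x = 4, y = -10
step 5: x = 0, y = -7
step 6: x = 7, y = 1
step 7: x = 8, y = 2
The first disagreement with the transcript is at step 3, where the value should be y = -1.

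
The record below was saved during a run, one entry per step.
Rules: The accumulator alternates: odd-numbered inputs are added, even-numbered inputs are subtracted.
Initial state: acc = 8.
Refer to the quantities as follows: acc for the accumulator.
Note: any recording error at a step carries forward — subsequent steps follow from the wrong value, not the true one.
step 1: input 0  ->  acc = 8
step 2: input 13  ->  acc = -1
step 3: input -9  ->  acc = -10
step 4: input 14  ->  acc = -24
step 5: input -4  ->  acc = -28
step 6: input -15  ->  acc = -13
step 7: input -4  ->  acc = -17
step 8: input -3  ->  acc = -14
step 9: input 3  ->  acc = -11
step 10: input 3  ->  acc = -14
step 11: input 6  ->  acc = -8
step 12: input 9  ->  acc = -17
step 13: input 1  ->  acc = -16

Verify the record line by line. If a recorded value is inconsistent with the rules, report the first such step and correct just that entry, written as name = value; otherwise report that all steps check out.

Recomputing the run from the initial state:
step 1: acc = 8
step 2: acc = -5
step 3: acc = -14
step 4: acc = -28
step 5: acc = -32
step 6: acc = -17
step 7: acc = -21
step 8: acc = -18
step 9: acc = -15
step 10: acc = -18
step 11: acc = -12
step 12: acc = -21
step 13: acc = -20
The first disagreement with the record is at step 2, where the value should be acc = -5.

step 2, acc = -5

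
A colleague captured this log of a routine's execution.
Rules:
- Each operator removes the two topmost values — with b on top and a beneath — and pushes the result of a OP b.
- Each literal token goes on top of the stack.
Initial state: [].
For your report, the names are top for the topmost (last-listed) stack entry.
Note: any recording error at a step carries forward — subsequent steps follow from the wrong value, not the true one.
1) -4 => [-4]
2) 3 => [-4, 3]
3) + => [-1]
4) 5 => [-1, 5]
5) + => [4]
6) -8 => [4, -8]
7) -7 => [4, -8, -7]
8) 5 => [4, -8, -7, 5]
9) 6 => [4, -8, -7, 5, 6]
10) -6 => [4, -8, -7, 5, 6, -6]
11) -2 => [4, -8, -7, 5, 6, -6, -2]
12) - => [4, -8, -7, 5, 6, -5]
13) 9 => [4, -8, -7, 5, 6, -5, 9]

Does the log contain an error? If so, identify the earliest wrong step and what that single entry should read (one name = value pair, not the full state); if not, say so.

step 1: push -4: top = -4 -> confirmed correct
step 2: push 3: top = 3 -> no discrepancy
step 3: -4 + 3 = -1 -> checks out
step 4: push 5: top = 5 -> in agreement
step 5: -1 + 5 = 4 -> confirmed correct
step 6: push -8: top = -8 -> in agreement
step 7: push -7: top = -7 -> verified
step 8: push 5: top = 5 -> consistent with the log
step 9: push 6: top = 6 -> consistent with the log
step 10: push -6: top = -6 -> checks out
step 11: push -2: top = -2 -> in agreement
step 12: -6 - -2 = -4 -> the log disagrees here
The earliest wrong entry is at step 12: it should read top = -4.

step 12, top = -4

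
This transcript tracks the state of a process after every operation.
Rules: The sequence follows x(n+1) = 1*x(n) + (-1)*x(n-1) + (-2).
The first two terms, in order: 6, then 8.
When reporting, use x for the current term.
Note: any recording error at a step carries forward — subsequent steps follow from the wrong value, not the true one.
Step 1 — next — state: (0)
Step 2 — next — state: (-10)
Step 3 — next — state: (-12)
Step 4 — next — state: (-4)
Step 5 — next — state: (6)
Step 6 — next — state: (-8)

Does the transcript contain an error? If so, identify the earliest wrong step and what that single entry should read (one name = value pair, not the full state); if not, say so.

step 6, x = 8

Step 1: x = 1*(8) + (-1)*(6) + (-2) = 0 — confirmed correct.
Step 2: x = 1*(0) + (-1)*(8) + (-2) = -10 — checks out.
Step 3: x = 1*(-10) + (-1)*(0) + (-2) = -12 — agrees with the transcript.
Step 4: x = 1*(-12) + (-1)*(-10) + (-2) = -4 — verified.
Step 5: x = 1*(-4) + (-1)*(-12) + (-2) = 6 — verified.
Step 6: x = 1*(6) + (-1)*(-4) + (-2) = 8 — first mismatch against the transcript.
Conclusion: step 6 carries the first error; the entry should be x = 8.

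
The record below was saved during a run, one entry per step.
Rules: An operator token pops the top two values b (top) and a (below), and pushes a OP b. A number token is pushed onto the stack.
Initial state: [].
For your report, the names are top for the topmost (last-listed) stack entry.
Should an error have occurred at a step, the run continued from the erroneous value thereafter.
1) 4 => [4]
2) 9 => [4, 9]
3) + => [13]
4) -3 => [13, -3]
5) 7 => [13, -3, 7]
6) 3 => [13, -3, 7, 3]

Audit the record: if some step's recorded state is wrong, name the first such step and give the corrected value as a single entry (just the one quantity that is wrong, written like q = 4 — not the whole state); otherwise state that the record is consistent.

no error

Recomputing the run from the initial state:
step 1: [4]
step 2: [4, 9]
step 3: [13]
step 4: [13, -3]
step 5: [13, -3, 7]
step 6: [13, -3, 7, 3]
This matches the record at every step.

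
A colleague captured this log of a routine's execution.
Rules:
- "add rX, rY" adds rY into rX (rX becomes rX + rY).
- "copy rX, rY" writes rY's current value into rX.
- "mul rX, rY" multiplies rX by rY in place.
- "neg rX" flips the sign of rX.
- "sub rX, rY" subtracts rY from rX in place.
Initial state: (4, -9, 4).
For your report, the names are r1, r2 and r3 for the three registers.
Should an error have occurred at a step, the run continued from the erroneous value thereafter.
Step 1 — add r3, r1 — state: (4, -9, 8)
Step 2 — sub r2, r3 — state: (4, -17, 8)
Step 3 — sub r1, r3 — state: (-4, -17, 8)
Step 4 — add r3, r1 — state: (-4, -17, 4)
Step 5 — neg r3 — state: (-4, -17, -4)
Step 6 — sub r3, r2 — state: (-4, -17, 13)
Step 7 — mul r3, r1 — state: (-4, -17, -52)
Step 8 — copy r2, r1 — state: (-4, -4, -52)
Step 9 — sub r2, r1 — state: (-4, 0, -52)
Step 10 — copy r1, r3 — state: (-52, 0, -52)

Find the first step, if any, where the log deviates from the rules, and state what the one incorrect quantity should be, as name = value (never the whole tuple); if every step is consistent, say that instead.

no error

step 1: r3 = 4 + 4 = 8 -> verified
step 2: r2 = -9 - 8 = -17 -> verified
step 3: r1 = 4 - 8 = -4 -> confirmed correct
step 4: r3 = 8 + -4 = 4 -> matches
step 5: r3 = -(4) = -4 -> same as recorded
step 6: r3 = -4 - -17 = 13 -> matches
step 7: r3 = 13 * -4 = -52 -> same as recorded
step 8: r2 = -4 -> verified
step 9: r2 = -4 - -4 = 0 -> consistent with the log
step 10: r1 = -52 -> in agreement
No step deviates from the rules.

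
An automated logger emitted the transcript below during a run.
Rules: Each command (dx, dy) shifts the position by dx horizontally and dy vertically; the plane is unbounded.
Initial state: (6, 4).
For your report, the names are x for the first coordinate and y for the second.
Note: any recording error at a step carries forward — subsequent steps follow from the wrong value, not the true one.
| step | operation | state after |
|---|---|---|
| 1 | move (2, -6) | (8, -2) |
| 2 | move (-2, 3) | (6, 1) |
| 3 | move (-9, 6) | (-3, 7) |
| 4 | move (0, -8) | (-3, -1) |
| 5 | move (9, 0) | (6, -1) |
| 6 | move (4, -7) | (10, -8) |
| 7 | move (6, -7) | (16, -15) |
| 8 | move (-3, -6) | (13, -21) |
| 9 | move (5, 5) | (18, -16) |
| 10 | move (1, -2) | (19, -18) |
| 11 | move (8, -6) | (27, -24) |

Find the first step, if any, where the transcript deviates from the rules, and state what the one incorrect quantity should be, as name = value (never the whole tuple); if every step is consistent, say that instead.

Recomputing the run from the initial state:
step 1: x = 8, y = -2
step 2: x = 6, y = 1
step 3: x = -3, y = 7
step 4: x = -3, y = -1
step 5: x = 6, y = -1
step 6: x = 10, y = -8
step 7: x = 16, y = -15
step 8: x = 13, y = -21
step 9: x = 18, y = -16
step 10: x = 19, y = -18
step 11: x = 27, y = -24
This matches the transcript at every step.

no error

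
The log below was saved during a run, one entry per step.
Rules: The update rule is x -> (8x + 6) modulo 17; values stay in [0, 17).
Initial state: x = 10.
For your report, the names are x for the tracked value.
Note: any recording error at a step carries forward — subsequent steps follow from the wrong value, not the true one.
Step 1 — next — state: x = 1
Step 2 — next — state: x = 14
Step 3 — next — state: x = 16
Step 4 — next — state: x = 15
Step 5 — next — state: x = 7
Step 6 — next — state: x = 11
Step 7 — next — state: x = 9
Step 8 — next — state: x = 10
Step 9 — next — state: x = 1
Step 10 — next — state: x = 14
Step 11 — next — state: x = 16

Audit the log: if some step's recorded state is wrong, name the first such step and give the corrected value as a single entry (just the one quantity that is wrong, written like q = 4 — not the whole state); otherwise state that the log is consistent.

Step 1: x = (8*10 + 6) mod 17 = 1 — verified.
Step 2: x = (8*1 + 6) mod 17 = 14 — same as recorded.
Step 3: x = (8*14 + 6) mod 17 = 16 — exactly as logged.
Step 4: x = (8*16 + 6) mod 17 = 15 — no discrepancy.
Step 5: x = (8*15 + 6) mod 17 = 7 — no discrepancy.
Step 6: x = (8*7 + 6) mod 17 = 11 — in agreement.
Step 7: x = (8*11 + 6) mod 17 = 9 — matches.
Step 8: x = (8*9 + 6) mod 17 = 10 — exactly as logged.
Step 9: x = (8*10 + 6) mod 17 = 1 — verified.
Step 10: x = (8*1 + 6) mod 17 = 14 — checks out.
Step 11: x = (8*14 + 6) mod 17 = 16 — exactly as logged.
The recomputation confirms every line.

no error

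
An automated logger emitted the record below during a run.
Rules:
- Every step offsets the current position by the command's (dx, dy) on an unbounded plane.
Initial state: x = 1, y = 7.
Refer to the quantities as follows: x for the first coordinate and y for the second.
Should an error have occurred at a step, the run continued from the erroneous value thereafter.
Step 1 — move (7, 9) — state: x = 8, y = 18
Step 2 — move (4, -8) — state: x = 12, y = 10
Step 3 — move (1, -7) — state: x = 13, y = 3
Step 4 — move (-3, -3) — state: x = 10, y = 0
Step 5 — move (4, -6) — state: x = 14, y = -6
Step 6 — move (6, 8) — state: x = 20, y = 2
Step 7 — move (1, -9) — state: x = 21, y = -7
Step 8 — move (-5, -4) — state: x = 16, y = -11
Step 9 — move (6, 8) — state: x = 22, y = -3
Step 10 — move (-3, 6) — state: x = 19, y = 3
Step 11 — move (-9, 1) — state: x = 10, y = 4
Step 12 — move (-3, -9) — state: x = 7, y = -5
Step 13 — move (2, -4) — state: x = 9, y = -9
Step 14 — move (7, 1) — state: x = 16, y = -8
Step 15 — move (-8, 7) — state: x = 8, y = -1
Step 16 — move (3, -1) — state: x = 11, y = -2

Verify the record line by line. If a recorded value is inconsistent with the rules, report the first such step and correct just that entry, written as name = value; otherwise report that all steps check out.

step 1: x = 1 + (7) = 8, y = 7 + (9) = 16 -> a discrepancy with the record
So the first discrepancy is step 1, where the right value is y = 16.

step 1, y = 16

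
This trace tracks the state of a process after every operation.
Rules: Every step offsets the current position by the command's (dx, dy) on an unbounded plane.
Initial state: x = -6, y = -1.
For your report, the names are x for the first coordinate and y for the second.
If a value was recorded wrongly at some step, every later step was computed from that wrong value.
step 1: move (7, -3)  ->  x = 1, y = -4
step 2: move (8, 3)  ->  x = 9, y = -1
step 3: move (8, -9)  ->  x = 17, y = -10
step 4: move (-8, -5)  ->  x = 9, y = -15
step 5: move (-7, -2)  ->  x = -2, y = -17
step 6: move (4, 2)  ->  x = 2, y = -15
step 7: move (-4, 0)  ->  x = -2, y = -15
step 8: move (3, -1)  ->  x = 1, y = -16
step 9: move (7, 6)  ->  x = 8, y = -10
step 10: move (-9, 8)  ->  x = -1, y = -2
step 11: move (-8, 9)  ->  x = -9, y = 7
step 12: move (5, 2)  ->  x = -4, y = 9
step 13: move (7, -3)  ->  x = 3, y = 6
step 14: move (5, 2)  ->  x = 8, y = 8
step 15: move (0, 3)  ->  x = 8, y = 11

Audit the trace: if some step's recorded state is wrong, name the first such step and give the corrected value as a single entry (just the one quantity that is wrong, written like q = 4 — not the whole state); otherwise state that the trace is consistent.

1. x = -6 + (7) = 1, y = -1 + (-3) = -4 (checks out)
2. x = 1 + (8) = 9, y = -4 + (3) = -1 (consistent with the trace)
3. x = 9 + (8) = 17, y = -1 + (-9) = -10 (confirmed correct)
4. x = 17 + (-8) = 9, y = -10 + (-5) = -15 (verified)
5. x = 9 + (-7) = 2, y = -15 + (-2) = -17 (the trace has a different value)
Step 5 is the first one off; corrected, x = 2.

step 5, x = 2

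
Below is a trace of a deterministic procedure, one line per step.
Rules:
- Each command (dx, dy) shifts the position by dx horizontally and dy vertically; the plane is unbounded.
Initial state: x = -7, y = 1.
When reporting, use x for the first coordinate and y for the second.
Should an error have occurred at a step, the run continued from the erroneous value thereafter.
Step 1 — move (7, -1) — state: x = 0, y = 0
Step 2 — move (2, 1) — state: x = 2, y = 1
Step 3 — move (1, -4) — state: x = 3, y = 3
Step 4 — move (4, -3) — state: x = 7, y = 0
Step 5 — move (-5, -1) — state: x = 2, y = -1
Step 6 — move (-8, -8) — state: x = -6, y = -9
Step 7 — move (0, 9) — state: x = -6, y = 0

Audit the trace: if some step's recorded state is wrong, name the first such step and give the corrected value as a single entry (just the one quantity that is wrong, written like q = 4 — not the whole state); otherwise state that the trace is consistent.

step 1: x = -7 + (7) = 0, y = 1 + (-1) = 0 -> exactly as logged
step 2: x = 0 + (2) = 2, y = 0 + (1) = 1 -> consistent with the trace
step 3: x = 2 + (1) = 3, y = 1 + (-4) = -3 -> a discrepancy with the trace
Step 3 is the first one off; corrected, y = -3.

step 3, y = -3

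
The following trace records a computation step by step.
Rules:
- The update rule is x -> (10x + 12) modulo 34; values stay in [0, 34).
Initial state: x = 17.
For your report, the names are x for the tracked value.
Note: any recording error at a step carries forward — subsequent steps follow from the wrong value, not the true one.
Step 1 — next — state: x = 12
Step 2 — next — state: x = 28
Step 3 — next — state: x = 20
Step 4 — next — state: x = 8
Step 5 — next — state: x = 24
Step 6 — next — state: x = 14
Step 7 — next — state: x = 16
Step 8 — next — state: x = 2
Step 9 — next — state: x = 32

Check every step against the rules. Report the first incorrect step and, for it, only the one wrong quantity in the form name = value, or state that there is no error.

step 2, x = 30

Recomputing the run from the initial state:
step 1: x = 12
step 2: x = 30
step 3: x = 6
step 4: x = 4
step 5: x = 18
step 6: x = 22
step 7: x = 28
step 8: x = 20
step 9: x = 8
The first disagreement with the trace is at step 2, where the value should be x = 30.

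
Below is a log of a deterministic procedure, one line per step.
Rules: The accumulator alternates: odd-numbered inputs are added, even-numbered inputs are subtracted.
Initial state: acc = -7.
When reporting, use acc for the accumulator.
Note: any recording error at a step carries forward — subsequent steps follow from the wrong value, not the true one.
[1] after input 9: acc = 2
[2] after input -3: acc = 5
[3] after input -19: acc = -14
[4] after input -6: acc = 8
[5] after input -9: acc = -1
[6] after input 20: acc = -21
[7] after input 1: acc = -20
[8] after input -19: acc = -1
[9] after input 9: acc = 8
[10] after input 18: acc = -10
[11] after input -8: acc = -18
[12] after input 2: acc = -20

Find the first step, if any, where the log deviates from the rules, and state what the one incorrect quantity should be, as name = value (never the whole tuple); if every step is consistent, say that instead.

step 4, acc = -8

Recomputing the run from the initial state:
step 1: acc = 2
step 2: acc = 5
step 3: acc = -14
step 4: acc = -8
step 5: acc = -17
step 6: acc = -37
step 7: acc = -36
step 8: acc = -17
step 9: acc = -8
step 10: acc = -26
step 11: acc = -34
step 12: acc = -36
The first disagreement with the log is at step 4, where the value should be acc = -8.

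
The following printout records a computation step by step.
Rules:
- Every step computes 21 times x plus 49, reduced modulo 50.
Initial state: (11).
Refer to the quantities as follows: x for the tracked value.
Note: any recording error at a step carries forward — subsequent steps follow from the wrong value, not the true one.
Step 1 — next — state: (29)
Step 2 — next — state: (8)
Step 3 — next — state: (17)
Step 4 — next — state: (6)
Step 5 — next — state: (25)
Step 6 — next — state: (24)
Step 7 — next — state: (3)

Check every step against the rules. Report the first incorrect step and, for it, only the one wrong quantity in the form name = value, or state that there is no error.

step 1: x = (21*11 + 49) mod 50 = 30 -> this is not what the printout shows
Step 1 is the first one off; corrected, x = 30.

step 1, x = 30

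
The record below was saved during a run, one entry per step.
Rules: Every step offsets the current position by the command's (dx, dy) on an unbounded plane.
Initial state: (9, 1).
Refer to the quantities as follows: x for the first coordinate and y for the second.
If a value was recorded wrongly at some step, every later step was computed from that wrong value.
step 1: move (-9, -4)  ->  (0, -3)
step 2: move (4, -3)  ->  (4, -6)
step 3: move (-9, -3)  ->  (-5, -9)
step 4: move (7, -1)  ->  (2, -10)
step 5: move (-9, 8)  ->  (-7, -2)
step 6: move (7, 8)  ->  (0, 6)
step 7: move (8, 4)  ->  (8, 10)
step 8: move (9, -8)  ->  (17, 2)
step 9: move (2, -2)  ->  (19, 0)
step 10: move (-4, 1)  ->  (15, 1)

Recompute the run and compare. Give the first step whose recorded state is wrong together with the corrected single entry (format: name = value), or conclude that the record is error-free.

1. x = 9 + (-9) = 0, y = 1 + (-4) = -3 (consistent with the record)
2. x = 0 + (4) = 4, y = -3 + (-3) = -6 (consistent with the record)
3. x = 4 + (-9) = -5, y = -6 + (-3) = -9 (matches)
4. x = -5 + (7) = 2, y = -9 + (-1) = -10 (confirmed correct)
5. x = 2 + (-9) = -7, y = -10 + (8) = -2 (exactly as logged)
6. x = -7 + (7) = 0, y = -2 + (8) = 6 (same as recorded)
7. x = 0 + (8) = 8, y = 6 + (4) = 10 (agrees with the record)
8. x = 8 + (9) = 17, y = 10 + (-8) = 2 (exactly as logged)
9. x = 17 + (2) = 19, y = 2 + (-2) = 0 (matches)
10. x = 19 + (-4) = 15, y = 0 + (1) = 1 (consistent with the record)
All entries verified; no error found.

no error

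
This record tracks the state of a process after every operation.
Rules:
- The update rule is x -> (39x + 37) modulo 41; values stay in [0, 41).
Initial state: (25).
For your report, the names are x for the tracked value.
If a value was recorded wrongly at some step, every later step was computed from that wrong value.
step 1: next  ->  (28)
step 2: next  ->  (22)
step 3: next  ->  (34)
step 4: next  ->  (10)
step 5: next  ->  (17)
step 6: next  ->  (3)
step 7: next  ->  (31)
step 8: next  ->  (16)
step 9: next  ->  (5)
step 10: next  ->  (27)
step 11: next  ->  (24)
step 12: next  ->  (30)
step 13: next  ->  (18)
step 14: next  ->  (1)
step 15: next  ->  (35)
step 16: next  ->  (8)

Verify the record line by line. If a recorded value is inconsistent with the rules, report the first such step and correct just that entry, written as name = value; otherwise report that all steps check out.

Recomputing the run from the initial state:
step 1: x = 28
step 2: x = 22
step 3: x = 34
step 4: x = 10
step 5: x = 17
step 6: x = 3
step 7: x = 31
step 8: x = 16
step 9: x = 5
step 10: x = 27
step 11: x = 24
step 12: x = 30
step 13: x = 18
step 14: x = 1
step 15: x = 35
step 16: x = 8
This matches the record at every step.

no error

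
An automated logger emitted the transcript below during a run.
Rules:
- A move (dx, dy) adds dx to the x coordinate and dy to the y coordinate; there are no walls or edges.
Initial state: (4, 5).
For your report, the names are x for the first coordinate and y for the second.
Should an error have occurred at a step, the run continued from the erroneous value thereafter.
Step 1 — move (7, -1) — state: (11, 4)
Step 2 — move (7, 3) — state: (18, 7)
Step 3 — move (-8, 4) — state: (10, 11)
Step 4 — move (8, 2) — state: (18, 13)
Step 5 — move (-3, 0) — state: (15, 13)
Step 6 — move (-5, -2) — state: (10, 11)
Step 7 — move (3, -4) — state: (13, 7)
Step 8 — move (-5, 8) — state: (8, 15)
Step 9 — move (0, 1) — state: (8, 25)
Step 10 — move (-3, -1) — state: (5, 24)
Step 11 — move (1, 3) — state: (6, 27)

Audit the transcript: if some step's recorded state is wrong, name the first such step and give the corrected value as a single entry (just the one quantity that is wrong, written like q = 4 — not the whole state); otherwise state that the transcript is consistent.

step 1: x = 4 + (7) = 11, y = 5 + (-1) = 4 -> consistent with the transcript
step 2: x = 11 + (7) = 18, y = 4 + (3) = 7 -> matches
step 3: x = 18 + (-8) = 10, y = 7 + (4) = 11 -> no discrepancy
step 4: x = 10 + (8) = 18, y = 11 + (2) = 13 -> no discrepancy
step 5: x = 18 + (-3) = 15, y = 13 + (0) = 13 -> matches
step 6: x = 15 + (-5) = 10, y = 13 + (-2) = 11 -> exactly as logged
step 7: x = 10 + (3) = 13, y = 11 + (-4) = 7 -> exactly as logged
step 8: x = 13 + (-5) = 8, y = 7 + (8) = 15 -> agrees with the transcript
step 9: x = 8 + (0) = 8, y = 15 + (1) = 16 -> the transcript has a different value
The earliest wrong entry is at step 9: it should read y = 16.

step 9, y = 16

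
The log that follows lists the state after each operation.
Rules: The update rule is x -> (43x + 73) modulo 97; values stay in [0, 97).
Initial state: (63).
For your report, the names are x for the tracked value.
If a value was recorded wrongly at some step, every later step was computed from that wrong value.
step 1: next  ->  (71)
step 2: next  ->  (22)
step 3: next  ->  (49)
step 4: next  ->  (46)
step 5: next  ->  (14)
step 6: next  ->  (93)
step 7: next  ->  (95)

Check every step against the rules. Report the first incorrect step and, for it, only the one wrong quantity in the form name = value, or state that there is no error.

Recomputing the run from the initial state:
step 1: x = 66
step 2: x = 1
step 3: x = 19
step 4: x = 17
step 5: x = 28
step 6: x = 16
step 7: x = 82
The first disagreement with the log is at step 1, where the value should be x = 66.

step 1, x = 66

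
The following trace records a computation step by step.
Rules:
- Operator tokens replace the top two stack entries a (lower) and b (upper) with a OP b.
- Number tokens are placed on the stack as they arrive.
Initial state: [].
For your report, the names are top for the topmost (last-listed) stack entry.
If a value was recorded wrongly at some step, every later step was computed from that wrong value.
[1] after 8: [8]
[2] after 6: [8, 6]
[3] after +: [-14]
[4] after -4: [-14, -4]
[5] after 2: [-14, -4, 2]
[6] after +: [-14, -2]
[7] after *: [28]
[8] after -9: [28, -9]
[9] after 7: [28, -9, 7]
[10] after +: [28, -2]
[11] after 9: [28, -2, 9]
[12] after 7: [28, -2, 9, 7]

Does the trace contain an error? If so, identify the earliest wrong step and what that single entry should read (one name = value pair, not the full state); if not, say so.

Recomputing the run from the initial state:
step 1: [8]
step 2: [8, 6]
step 3: [14]
step 4: [14, -4]
step 5: [14, -4, 2]
step 6: [14, -2]
step 7: [-28]
step 8: [-28, -9]
step 9: [-28, -9, 7]
step 10: [-28, -2]
step 11: [-28, -2, 9]
step 12: [-28, -2, 9, 7]
The first disagreement with the trace is at step 3, where the value should be top = 14.

step 3, top = 14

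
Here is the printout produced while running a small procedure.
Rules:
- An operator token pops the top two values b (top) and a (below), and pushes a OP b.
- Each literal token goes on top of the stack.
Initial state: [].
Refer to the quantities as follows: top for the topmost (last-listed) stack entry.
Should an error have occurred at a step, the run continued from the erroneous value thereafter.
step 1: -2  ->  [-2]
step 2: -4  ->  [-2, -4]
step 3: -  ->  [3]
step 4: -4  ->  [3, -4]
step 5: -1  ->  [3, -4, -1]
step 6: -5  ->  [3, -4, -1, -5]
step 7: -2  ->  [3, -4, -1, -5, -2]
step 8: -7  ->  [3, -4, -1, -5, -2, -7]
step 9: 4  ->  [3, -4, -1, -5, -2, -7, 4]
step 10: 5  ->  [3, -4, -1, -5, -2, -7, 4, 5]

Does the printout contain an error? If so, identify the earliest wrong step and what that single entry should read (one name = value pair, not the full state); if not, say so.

Recomputing the run from the initial state:
step 1: [-2]
step 2: [-2, -4]
step 3: [2]
step 4: [2, -4]
step 5: [2, -4, -1]
step 6: [2, -4, -1, -5]
step 7: [2, -4, -1, -5, -2]
step 8: [2, -4, -1, -5, -2, -7]
step 9: [2, -4, -1, -5, -2, -7, 4]
step 10: [2, -4, -1, -5, -2, -7, 4, 5]
The first disagreement with the printout is at step 3, where the value should be top = 2.

step 3, top = 2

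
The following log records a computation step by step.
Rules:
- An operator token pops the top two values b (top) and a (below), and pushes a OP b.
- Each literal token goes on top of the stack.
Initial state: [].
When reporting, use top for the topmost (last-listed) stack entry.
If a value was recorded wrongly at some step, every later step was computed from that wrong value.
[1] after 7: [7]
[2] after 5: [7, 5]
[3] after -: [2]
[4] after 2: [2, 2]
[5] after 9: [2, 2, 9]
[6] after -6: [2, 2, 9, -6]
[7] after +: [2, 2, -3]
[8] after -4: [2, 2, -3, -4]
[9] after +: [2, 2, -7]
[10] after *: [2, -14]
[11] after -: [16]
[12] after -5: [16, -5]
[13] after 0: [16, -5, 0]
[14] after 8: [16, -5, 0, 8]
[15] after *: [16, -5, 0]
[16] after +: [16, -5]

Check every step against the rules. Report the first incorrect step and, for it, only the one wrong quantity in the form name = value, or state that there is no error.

step 7, top = 3

Recomputing the run from the initial state:
step 1: [7]
step 2: [7, 5]
step 3: [2]
step 4: [2, 2]
step 5: [2, 2, 9]
step 6: [2, 2, 9, -6]
step 7: [2, 2, 3]
step 8: [2, 2, 3, -4]
step 9: [2, 2, -1]
step 10: [2, -2]
step 11: [4]
step 12: [4, -5]
step 13: [4, -5, 0]
step 14: [4, -5, 0, 8]
step 15: [4, -5, 0]
step 16: [4, -5]
The first disagreement with the log is at step 7, where the value should be top = 3.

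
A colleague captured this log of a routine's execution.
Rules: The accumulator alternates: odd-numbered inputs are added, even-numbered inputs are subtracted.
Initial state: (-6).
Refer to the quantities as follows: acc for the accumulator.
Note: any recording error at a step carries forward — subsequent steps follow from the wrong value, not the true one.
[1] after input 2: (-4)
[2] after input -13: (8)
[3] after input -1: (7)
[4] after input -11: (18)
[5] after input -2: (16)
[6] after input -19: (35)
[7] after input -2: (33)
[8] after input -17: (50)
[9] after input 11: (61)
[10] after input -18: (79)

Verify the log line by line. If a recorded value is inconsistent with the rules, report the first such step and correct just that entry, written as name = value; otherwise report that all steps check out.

Recomputing the run from the initial state:
step 1: acc = -4
step 2: acc = 9
step 3: acc = 8
step 4: acc = 19
step 5: acc = 17
step 6: acc = 36
step 7: acc = 34
step 8: acc = 51
step 9: acc = 62
step 10: acc = 80
The first disagreement with the log is at step 2, where the value should be acc = 9.

step 2, acc = 9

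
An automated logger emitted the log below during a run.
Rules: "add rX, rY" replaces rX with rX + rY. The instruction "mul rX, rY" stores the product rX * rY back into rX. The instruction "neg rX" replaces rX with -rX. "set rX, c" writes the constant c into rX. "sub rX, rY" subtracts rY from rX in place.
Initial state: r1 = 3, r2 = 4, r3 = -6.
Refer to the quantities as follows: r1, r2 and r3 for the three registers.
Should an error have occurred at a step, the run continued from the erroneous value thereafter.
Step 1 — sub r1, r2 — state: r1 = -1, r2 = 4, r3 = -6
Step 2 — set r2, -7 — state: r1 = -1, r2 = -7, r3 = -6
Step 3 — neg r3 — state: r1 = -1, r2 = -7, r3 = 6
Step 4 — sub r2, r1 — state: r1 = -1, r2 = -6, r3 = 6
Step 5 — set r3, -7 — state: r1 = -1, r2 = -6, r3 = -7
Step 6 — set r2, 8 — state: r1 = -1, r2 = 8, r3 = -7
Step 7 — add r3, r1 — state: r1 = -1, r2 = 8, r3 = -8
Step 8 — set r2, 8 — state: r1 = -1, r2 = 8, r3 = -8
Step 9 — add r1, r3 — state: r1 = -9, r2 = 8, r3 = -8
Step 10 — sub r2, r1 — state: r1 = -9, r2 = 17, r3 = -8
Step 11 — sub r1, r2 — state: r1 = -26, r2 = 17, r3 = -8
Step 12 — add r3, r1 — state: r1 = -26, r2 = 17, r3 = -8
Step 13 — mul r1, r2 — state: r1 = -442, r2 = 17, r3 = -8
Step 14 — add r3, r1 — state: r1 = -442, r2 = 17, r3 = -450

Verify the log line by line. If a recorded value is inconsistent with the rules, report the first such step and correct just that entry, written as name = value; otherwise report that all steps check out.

step 12, r3 = -34

Recomputing the run from the initial state:
step 1: r1 = -1, r2 = 4, r3 = -6
step 2: r1 = -1, r2 = -7, r3 = -6
step 3: r1 = -1, r2 = -7, r3 = 6
step 4: r1 = -1, r2 = -6, r3 = 6
step 5: r1 = -1, r2 = -6, r3 = -7
step 6: r1 = -1, r2 = 8, r3 = -7
step 7: r1 = -1, r2 = 8, r3 = -8
step 8: r1 = -1, r2 = 8, r3 = -8
step 9: r1 = -9, r2 = 8, r3 = -8
step 10: r1 = -9, r2 = 17, r3 = -8
step 11: r1 = -26, r2 = 17, r3 = -8
step 12: r1 = -26, r2 = 17, r3 = -34
step 13: r1 = -442, r2 = 17, r3 = -34
step 14: r1 = -442, r2 = 17, r3 = -476
The first disagreement with the log is at step 12, where the value should be r3 = -34.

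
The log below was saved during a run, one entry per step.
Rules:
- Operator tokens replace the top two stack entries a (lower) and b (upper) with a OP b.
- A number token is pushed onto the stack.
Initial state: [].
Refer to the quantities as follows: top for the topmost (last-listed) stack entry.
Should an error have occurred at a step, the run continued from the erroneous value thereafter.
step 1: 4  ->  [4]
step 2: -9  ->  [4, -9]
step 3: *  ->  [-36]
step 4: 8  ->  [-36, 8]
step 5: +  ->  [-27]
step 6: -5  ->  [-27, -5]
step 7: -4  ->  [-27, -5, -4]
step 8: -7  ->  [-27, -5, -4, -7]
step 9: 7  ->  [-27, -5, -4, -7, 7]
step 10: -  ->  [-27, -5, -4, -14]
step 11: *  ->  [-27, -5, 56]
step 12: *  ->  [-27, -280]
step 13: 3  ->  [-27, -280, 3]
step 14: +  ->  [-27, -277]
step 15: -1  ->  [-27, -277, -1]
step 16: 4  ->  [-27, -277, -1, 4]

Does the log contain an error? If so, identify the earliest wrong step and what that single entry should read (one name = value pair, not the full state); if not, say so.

Step 1: push 4: top = 4 — matches.
Step 2: push -9: top = -9 — in agreement.
Step 3: 4 * -9 = -36 — checks out.
Step 4: push 8: top = 8 — checks out.
Step 5: -36 + 8 = -28 — first mismatch against the log.
The audit stops at step 5: the recorded entry is wrong and should be top = -28.

step 5, top = -28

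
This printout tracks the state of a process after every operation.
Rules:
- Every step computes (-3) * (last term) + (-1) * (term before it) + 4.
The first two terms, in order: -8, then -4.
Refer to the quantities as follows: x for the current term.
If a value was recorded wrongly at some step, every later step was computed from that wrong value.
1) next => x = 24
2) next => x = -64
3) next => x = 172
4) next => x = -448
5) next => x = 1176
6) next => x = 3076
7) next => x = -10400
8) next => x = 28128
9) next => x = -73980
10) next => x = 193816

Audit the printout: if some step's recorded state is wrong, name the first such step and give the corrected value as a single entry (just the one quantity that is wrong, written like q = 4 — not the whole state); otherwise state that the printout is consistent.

Recomputing the run from the initial state:
step 1: x = 24
step 2: x = -64
step 3: x = 172
step 4: x = -448
step 5: x = 1176
step 6: x = -3076
step 7: x = 8056
step 8: x = -21088
step 9: x = 55212
step 10: x = -144544
The first disagreement with the printout is at step 6, where the value should be x = -3076.

step 6, x = -3076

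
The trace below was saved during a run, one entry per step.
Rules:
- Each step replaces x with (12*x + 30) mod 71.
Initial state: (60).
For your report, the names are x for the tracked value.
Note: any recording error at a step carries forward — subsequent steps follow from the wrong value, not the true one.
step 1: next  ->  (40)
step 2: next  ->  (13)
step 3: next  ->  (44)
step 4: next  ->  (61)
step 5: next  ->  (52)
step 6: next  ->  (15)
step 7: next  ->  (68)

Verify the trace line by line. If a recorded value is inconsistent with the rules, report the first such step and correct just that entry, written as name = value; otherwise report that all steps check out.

Recomputing the run from the initial state:
step 1: x = 40
step 2: x = 13
step 3: x = 44
step 4: x = 61
step 5: x = 52
step 6: x = 15
step 7: x = 68
This matches the trace at every step.

no error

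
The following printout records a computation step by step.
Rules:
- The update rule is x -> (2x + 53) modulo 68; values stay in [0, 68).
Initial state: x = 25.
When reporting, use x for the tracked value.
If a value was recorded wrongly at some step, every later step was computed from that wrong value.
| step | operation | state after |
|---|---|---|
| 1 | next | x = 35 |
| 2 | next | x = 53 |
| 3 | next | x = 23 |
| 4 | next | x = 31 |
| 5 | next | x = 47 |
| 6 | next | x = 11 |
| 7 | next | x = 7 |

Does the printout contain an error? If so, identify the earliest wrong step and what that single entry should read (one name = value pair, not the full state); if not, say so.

step 2, x = 55

Step 1: x = (2*25 + 53) mod 68 = 35 — confirmed correct.
Step 2: x = (2*35 + 53) mod 68 = 55 — a discrepancy with the printout.
The audit stops at step 2: the recorded entry is wrong and should be x = 55.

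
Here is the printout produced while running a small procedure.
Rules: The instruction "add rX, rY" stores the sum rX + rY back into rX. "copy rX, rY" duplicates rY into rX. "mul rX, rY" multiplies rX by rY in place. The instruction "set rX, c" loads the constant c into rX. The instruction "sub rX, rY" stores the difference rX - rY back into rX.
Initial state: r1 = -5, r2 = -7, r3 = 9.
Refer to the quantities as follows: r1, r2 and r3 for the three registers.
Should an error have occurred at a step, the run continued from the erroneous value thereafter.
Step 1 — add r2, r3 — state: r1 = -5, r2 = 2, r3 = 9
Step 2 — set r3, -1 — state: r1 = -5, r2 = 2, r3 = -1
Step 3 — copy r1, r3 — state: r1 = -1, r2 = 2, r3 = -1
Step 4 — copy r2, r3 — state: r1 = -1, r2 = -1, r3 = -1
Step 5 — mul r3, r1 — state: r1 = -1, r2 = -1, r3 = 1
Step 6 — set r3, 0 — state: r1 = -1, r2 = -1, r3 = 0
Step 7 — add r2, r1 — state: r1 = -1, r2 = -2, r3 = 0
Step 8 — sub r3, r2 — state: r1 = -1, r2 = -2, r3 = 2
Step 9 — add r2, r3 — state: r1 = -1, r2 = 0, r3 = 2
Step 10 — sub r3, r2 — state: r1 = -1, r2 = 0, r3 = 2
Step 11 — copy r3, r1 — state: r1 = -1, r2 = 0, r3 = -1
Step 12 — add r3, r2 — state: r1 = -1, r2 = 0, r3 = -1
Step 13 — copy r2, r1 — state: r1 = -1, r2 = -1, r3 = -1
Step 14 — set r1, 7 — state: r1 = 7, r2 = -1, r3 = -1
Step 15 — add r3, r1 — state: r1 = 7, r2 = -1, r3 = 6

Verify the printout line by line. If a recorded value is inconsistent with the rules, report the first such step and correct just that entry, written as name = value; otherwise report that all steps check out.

no error

1. r2 = -7 + 9 = 2 (agrees with the printout)
2. r3 = -1 (matches)
3. r1 = -1 (checks out)
4. r2 = -1 (confirmed correct)
5. r3 = -1 * -1 = 1 (checks out)
6. r3 = 0 (in agreement)
7. r2 = -1 + -1 = -2 (agrees with the printout)
8. r3 = 0 - -2 = 2 (no discrepancy)
9. r2 = -2 + 2 = 0 (consistent with the printout)
10. r3 = 2 - 0 = 2 (no discrepancy)
11. r3 = -1 (exactly as logged)
12. r3 = -1 + 0 = -1 (same as recorded)
13. r2 = -1 (same as recorded)
14. r1 = 7 (matches)
15. r3 = -1 + 7 = 6 (matches)
Nothing is out of place; the run is error-free.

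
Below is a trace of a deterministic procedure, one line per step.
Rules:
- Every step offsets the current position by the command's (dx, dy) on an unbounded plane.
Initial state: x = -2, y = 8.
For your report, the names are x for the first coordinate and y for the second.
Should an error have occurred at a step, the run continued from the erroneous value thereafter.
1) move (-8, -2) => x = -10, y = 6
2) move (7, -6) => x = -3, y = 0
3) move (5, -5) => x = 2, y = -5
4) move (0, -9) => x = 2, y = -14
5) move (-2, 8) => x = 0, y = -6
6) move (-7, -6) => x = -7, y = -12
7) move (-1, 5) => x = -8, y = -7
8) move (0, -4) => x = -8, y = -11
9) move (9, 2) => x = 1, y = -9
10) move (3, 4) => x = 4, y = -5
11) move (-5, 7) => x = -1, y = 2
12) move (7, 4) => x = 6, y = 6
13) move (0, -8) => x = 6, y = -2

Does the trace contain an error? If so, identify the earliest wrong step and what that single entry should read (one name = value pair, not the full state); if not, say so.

Recomputing the run from the initial state:
step 1: x = -10, y = 6
step 2: x = -3, y = 0
step 3: x = 2, y = -5
step 4: x = 2, y = -14
step 5: x = 0, y = -6
step 6: x = -7, y = -12
step 7: x = -8, y = -7
step 8: x = -8, y = -11
step 9: x = 1, y = -9
step 10: x = 4, y = -5
step 11: x = -1, y = 2
step 12: x = 6, y = 6
step 13: x = 6, y = -2
This matches the trace at every step.

no error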